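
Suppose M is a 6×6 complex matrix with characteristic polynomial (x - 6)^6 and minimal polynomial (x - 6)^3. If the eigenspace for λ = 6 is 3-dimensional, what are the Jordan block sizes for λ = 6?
Block sizes for λ = 6: [3, 2, 1]

Step 1 — from the characteristic polynomial, algebraic multiplicity of λ = 6 is 6. From dim ker(M − (6)·I) = 3, there are exactly 3 Jordan blocks for λ = 6.
Step 2 — from the minimal polynomial, the factor (x − 6)^3 tells us the largest block for λ = 6 has size 3.
Step 3 — with total size 6, 3 blocks, and largest block 3, the block sizes (in nonincreasing order) are [3, 2, 1].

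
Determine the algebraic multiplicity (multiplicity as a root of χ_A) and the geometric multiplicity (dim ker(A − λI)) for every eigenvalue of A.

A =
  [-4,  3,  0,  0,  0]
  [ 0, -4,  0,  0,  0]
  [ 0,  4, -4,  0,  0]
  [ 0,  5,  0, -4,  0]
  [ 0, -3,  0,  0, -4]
λ = -4: alg = 5, geom = 4

Step 1 — factor the characteristic polynomial to read off the algebraic multiplicities:
  χ_A(x) = (x + 4)^5

Step 2 — compute geometric multiplicities via the rank-nullity identity g(λ) = n − rank(A − λI):
  rank(A − (-4)·I) = 1, so dim ker(A − (-4)·I) = n − 1 = 4

Summary:
  λ = -4: algebraic multiplicity = 5, geometric multiplicity = 4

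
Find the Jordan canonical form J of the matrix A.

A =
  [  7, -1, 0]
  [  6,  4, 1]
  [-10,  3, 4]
J_3(5)

The characteristic polynomial is
  det(x·I − A) = x^3 - 15*x^2 + 75*x - 125 = (x - 5)^3

Eigenvalues and multiplicities (the geometric multiplicity of λ is n − rank(A − λI), which equals the number of Jordan blocks for λ):
  λ = 5: algebraic multiplicity = 3, geometric multiplicity = 1

Determining the block sizes for each eigenvalue:
  λ = 5: one block (gm = 1), so the single block has size am = 3 → block sizes [3]

Assembling the blocks gives a Jordan form
J =
  [5, 1, 0]
  [0, 5, 1]
  [0, 0, 5]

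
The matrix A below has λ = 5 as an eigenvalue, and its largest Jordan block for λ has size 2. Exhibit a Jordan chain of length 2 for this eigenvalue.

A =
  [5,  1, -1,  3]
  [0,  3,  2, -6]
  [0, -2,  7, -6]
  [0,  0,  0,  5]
A Jordan chain for λ = 5 of length 2:
v_1 = (1, -2, -2, 0)ᵀ
v_2 = (0, 1, 0, 0)ᵀ

Let N = A − (5)·I. We want v_2 with N^2 v_2 = 0 but N^1 v_2 ≠ 0; then v_{j-1} := N · v_j for j = 2, …, 2.

Pick v_2 = (0, 1, 0, 0)ᵀ.
Then v_1 = N · v_2 = (1, -2, -2, 0)ᵀ.

Sanity check: (A − (5)·I) v_1 = (0, 0, 0, 0)ᵀ = 0. ✓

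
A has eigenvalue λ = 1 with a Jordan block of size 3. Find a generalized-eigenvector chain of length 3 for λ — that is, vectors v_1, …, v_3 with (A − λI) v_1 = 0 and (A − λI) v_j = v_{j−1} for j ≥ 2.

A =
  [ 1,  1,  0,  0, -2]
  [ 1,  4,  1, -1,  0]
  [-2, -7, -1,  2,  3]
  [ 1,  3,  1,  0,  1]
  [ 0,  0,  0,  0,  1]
A Jordan chain for λ = 1 of length 3:
v_1 = (1, 0, -1, 0, 0)ᵀ
v_2 = (0, 1, -2, 1, 0)ᵀ
v_3 = (1, 0, 0, 0, 0)ᵀ

Let N = A − (1)·I. We want v_3 with N^3 v_3 = 0 but N^2 v_3 ≠ 0; then v_{j-1} := N · v_j for j = 3, …, 2.

Pick v_3 = (1, 0, 0, 0, 0)ᵀ.
Then v_2 = N · v_3 = (0, 1, -2, 1, 0)ᵀ.
Then v_1 = N · v_2 = (1, 0, -1, 0, 0)ᵀ.

Sanity check: (A − (1)·I) v_1 = (0, 0, 0, 0, 0)ᵀ = 0. ✓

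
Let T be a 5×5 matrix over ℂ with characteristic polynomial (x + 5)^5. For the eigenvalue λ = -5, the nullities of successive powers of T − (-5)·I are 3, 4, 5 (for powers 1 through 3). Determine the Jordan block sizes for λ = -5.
Block sizes for λ = -5: [3, 1, 1]

From the dimensions of kernels of powers, the number of Jordan blocks of size at least j is d_j − d_{j−1} where d_j = dim ker(N^j) (with d_0 = 0). Computing the differences gives [3, 1, 1].
The number of blocks of size exactly k is (#blocks of size ≥ k) − (#blocks of size ≥ k + 1), so the partition is: 2 block(s) of size 1, 1 block(s) of size 3.
In nonincreasing order the block sizes are [3, 1, 1].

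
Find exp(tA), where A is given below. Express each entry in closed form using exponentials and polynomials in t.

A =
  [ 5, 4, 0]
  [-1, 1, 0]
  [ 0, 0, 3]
e^{tA} =
  [2*t*exp(3*t) + exp(3*t), 4*t*exp(3*t), 0]
  [-t*exp(3*t), -2*t*exp(3*t) + exp(3*t), 0]
  [0, 0, exp(3*t)]

Strategy: write A = P · J · P⁻¹ where J is a Jordan canonical form, so e^{tA} = P · e^{tJ} · P⁻¹, and e^{tJ} can be computed block-by-block.

A has Jordan form
J =
  [3, 1, 0]
  [0, 3, 0]
  [0, 0, 3]
(up to reordering of blocks).

Per-block formulas:
  For a 2×2 Jordan block J_2(3): exp(t · J_2(3)) = e^(3t)·(I + t·N), where N is the 2×2 nilpotent shift.
  For a 1×1 block at λ = 3: exp(t · [3]) = [e^(3t)].

After assembling e^{tJ} and conjugating by P, we get:

e^{tA} =
  [2*t*exp(3*t) + exp(3*t), 4*t*exp(3*t), 0]
  [-t*exp(3*t), -2*t*exp(3*t) + exp(3*t), 0]
  [0, 0, exp(3*t)]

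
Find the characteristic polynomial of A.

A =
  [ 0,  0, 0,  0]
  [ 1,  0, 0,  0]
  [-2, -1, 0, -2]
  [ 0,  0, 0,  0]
x^4

Expanding det(x·I − A) (e.g. by cofactor expansion or by noting that A is similar to its Jordan form J, which has the same characteristic polynomial as A) gives
  χ_A(x) = x^4
which factors as x^4. The eigenvalues (with algebraic multiplicities) are λ = 0 with multiplicity 4.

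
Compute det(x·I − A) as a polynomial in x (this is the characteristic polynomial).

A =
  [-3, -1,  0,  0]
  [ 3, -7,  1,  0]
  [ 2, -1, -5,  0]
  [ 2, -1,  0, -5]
x^4 + 20*x^3 + 150*x^2 + 500*x + 625

Expanding det(x·I − A) (e.g. by cofactor expansion or by noting that A is similar to its Jordan form J, which has the same characteristic polynomial as A) gives
  χ_A(x) = x^4 + 20*x^3 + 150*x^2 + 500*x + 625
which factors as (x + 5)^4. The eigenvalues (with algebraic multiplicities) are λ = -5 with multiplicity 4.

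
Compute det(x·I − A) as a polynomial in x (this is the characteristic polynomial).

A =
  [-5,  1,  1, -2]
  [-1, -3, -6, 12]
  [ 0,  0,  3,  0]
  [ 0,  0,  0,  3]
x^4 + 2*x^3 - 23*x^2 - 24*x + 144

Expanding det(x·I − A) (e.g. by cofactor expansion or by noting that A is similar to its Jordan form J, which has the same characteristic polynomial as A) gives
  χ_A(x) = x^4 + 2*x^3 - 23*x^2 - 24*x + 144
which factors as (x - 3)^2*(x + 4)^2. The eigenvalues (with algebraic multiplicities) are λ = -4 with multiplicity 2, λ = 3 with multiplicity 2.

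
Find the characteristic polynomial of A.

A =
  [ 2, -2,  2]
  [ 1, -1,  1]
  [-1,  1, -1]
x^3

Expanding det(x·I − A) (e.g. by cofactor expansion or by noting that A is similar to its Jordan form J, which has the same characteristic polynomial as A) gives
  χ_A(x) = x^3
which factors as x^3. The eigenvalues (with algebraic multiplicities) are λ = 0 with multiplicity 3.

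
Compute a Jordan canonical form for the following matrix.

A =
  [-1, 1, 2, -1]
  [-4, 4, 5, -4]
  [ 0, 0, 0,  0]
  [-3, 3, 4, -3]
J_3(0) ⊕ J_1(0)

The characteristic polynomial is
  det(x·I − A) = x^4

Eigenvalues and multiplicities (the geometric multiplicity of λ is n − rank(A − λI), which equals the number of Jordan blocks for λ):
  λ = 0: algebraic multiplicity = 4, geometric multiplicity = 2

Determining the block sizes for each eigenvalue:
  λ = 0: with am = 4 and gm = 2, the partition is not yet determined (e.g. several partitions of 4 into 2 parts exist). Let N = A − (0)·I. Computing rank(N^1) = 2, rank(N^2) = 1, rank(N^3) = 0; the number of blocks of size ≥ j is rank(N^{j−1}) − rank(N^j), giving [2, 1, 1]. So we have 1 block(s) of size 3, 1 block(s) of size 1 → block sizes [3, 1]

Assembling the blocks gives a Jordan form
J =
  [0, 1, 0, 0]
  [0, 0, 1, 0]
  [0, 0, 0, 0]
  [0, 0, 0, 0]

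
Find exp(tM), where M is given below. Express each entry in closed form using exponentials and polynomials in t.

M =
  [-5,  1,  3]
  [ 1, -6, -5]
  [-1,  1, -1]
e^{tM} =
  [-t^2*exp(-4*t)/2 - t*exp(-4*t) + exp(-4*t), t*exp(-4*t), t^2*exp(-4*t)/2 + 3*t*exp(-4*t)]
  [t^2*exp(-4*t) + t*exp(-4*t), -2*t*exp(-4*t) + exp(-4*t), -t^2*exp(-4*t) - 5*t*exp(-4*t)]
  [-t^2*exp(-4*t)/2 - t*exp(-4*t), t*exp(-4*t), t^2*exp(-4*t)/2 + 3*t*exp(-4*t) + exp(-4*t)]

Strategy: write M = P · J · P⁻¹ where J is a Jordan canonical form, so e^{tM} = P · e^{tJ} · P⁻¹, and e^{tJ} can be computed block-by-block.

M has Jordan form
J =
  [-4,  1,  0]
  [ 0, -4,  1]
  [ 0,  0, -4]
(up to reordering of blocks).

Per-block formulas:
  For a 3×3 Jordan block J_3(-4): exp(t · J_3(-4)) = e^(-4t)·(I + t·N + (t^2/2)·N^2), where N is the 3×3 nilpotent shift.

After assembling e^{tJ} and conjugating by P, we get:

e^{tM} =
  [-t^2*exp(-4*t)/2 - t*exp(-4*t) + exp(-4*t), t*exp(-4*t), t^2*exp(-4*t)/2 + 3*t*exp(-4*t)]
  [t^2*exp(-4*t) + t*exp(-4*t), -2*t*exp(-4*t) + exp(-4*t), -t^2*exp(-4*t) - 5*t*exp(-4*t)]
  [-t^2*exp(-4*t)/2 - t*exp(-4*t), t*exp(-4*t), t^2*exp(-4*t)/2 + 3*t*exp(-4*t) + exp(-4*t)]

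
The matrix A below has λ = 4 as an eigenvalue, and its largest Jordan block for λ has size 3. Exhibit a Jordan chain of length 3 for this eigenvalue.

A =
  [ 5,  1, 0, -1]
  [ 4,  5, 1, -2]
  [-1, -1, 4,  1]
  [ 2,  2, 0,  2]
A Jordan chain for λ = 4 of length 3:
v_1 = (3, 3, -3, 6)ᵀ
v_2 = (1, 4, -1, 2)ᵀ
v_3 = (1, 0, 0, 0)ᵀ

Let N = A − (4)·I. We want v_3 with N^3 v_3 = 0 but N^2 v_3 ≠ 0; then v_{j-1} := N · v_j for j = 3, …, 2.

Pick v_3 = (1, 0, 0, 0)ᵀ.
Then v_2 = N · v_3 = (1, 4, -1, 2)ᵀ.
Then v_1 = N · v_2 = (3, 3, -3, 6)ᵀ.

Sanity check: (A − (4)·I) v_1 = (0, 0, 0, 0)ᵀ = 0. ✓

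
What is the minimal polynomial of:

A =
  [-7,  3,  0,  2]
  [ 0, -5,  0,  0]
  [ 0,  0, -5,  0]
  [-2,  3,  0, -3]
x^2 + 10*x + 25

The characteristic polynomial is χ_A(x) = (x + 5)^4, so the eigenvalues are known. The minimal polynomial is
  m_A(x) = Π_λ (x − λ)^{k_λ}
where k_λ is the size of the *largest* Jordan block for λ (equivalently, the smallest k with (A − λI)^k v = 0 for every generalised eigenvector v of λ).

  λ = -5: largest Jordan block has size 2, contributing (x + 5)^2

So m_A(x) = (x + 5)^2 = x^2 + 10*x + 25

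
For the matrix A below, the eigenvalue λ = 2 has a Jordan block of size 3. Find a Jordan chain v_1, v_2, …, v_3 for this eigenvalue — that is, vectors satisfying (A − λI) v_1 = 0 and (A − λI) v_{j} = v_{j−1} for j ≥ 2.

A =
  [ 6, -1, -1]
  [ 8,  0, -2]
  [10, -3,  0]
A Jordan chain for λ = 2 of length 3:
v_1 = (-2, -4, -4)ᵀ
v_2 = (4, 8, 10)ᵀ
v_3 = (1, 0, 0)ᵀ

Let N = A − (2)·I. We want v_3 with N^3 v_3 = 0 but N^2 v_3 ≠ 0; then v_{j-1} := N · v_j for j = 3, …, 2.

Pick v_3 = (1, 0, 0)ᵀ.
Then v_2 = N · v_3 = (4, 8, 10)ᵀ.
Then v_1 = N · v_2 = (-2, -4, -4)ᵀ.

Sanity check: (A − (2)·I) v_1 = (0, 0, 0)ᵀ = 0. ✓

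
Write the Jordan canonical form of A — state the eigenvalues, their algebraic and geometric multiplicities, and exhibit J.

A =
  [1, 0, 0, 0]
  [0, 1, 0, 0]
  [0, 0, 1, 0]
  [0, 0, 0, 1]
J_1(1) ⊕ J_1(1) ⊕ J_1(1) ⊕ J_1(1)

The characteristic polynomial is
  det(x·I − A) = x^4 - 4*x^3 + 6*x^2 - 4*x + 1 = (x - 1)^4

Eigenvalues and multiplicities (the geometric multiplicity of λ is n − rank(A − λI), which equals the number of Jordan blocks for λ):
  λ = 1: algebraic multiplicity = 4, geometric multiplicity = 4

Determining the block sizes for each eigenvalue:
  λ = 1: gm = am = 4, so every block has size 1 → block sizes [1, 1, 1, 1]

Assembling the blocks gives a Jordan form
J =
  [1, 0, 0, 0]
  [0, 1, 0, 0]
  [0, 0, 1, 0]
  [0, 0, 0, 1]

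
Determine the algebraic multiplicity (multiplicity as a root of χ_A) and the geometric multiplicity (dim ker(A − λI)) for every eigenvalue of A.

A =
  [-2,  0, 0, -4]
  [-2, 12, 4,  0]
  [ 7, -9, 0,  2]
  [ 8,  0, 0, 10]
λ = 2: alg = 1, geom = 1; λ = 6: alg = 3, geom = 2

Step 1 — factor the characteristic polynomial to read off the algebraic multiplicities:
  χ_A(x) = (x - 6)^3*(x - 2)

Step 2 — compute geometric multiplicities via the rank-nullity identity g(λ) = n − rank(A − λI):
  rank(A − (2)·I) = 3, so dim ker(A − (2)·I) = n − 3 = 1
  rank(A − (6)·I) = 2, so dim ker(A − (6)·I) = n − 2 = 2

Summary:
  λ = 2: algebraic multiplicity = 1, geometric multiplicity = 1
  λ = 6: algebraic multiplicity = 3, geometric multiplicity = 2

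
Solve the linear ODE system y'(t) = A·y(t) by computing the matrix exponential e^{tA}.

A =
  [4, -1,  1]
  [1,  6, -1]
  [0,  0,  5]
e^{tA} =
  [-t*exp(5*t) + exp(5*t), -t*exp(5*t), t*exp(5*t)]
  [t*exp(5*t), t*exp(5*t) + exp(5*t), -t*exp(5*t)]
  [0, 0, exp(5*t)]

Strategy: write A = P · J · P⁻¹ where J is a Jordan canonical form, so e^{tA} = P · e^{tJ} · P⁻¹, and e^{tJ} can be computed block-by-block.

A has Jordan form
J =
  [5, 1, 0]
  [0, 5, 0]
  [0, 0, 5]
(up to reordering of blocks).

Per-block formulas:
  For a 1×1 block at λ = 5: exp(t · [5]) = [e^(5t)].
  For a 2×2 Jordan block J_2(5): exp(t · J_2(5)) = e^(5t)·(I + t·N), where N is the 2×2 nilpotent shift.

After assembling e^{tJ} and conjugating by P, we get:

e^{tA} =
  [-t*exp(5*t) + exp(5*t), -t*exp(5*t), t*exp(5*t)]
  [t*exp(5*t), t*exp(5*t) + exp(5*t), -t*exp(5*t)]
  [0, 0, exp(5*t)]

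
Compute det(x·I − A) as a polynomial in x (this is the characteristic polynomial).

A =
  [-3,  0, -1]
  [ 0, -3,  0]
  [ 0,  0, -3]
x^3 + 9*x^2 + 27*x + 27

Expanding det(x·I − A) (e.g. by cofactor expansion or by noting that A is similar to its Jordan form J, which has the same characteristic polynomial as A) gives
  χ_A(x) = x^3 + 9*x^2 + 27*x + 27
which factors as (x + 3)^3. The eigenvalues (with algebraic multiplicities) are λ = -3 with multiplicity 3.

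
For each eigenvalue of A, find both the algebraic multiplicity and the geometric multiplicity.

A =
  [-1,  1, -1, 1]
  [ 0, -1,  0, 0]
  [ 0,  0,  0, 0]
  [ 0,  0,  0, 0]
λ = -1: alg = 2, geom = 1; λ = 0: alg = 2, geom = 2

Step 1 — factor the characteristic polynomial to read off the algebraic multiplicities:
  χ_A(x) = x^2*(x + 1)^2

Step 2 — compute geometric multiplicities via the rank-nullity identity g(λ) = n − rank(A − λI):
  rank(A − (-1)·I) = 3, so dim ker(A − (-1)·I) = n − 3 = 1
  rank(A − (0)·I) = 2, so dim ker(A − (0)·I) = n − 2 = 2

Summary:
  λ = -1: algebraic multiplicity = 2, geometric multiplicity = 1
  λ = 0: algebraic multiplicity = 2, geometric multiplicity = 2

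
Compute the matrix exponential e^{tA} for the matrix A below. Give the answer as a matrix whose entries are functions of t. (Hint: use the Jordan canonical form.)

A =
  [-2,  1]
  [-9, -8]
e^{tA} =
  [3*t*exp(-5*t) + exp(-5*t), t*exp(-5*t)]
  [-9*t*exp(-5*t), -3*t*exp(-5*t) + exp(-5*t)]

Strategy: write A = P · J · P⁻¹ where J is a Jordan canonical form, so e^{tA} = P · e^{tJ} · P⁻¹, and e^{tJ} can be computed block-by-block.

A has Jordan form
J =
  [-5,  1]
  [ 0, -5]
(up to reordering of blocks).

Per-block formulas:
  For a 2×2 Jordan block J_2(-5): exp(t · J_2(-5)) = e^(-5t)·(I + t·N), where N is the 2×2 nilpotent shift.

After assembling e^{tJ} and conjugating by P, we get:

e^{tA} =
  [3*t*exp(-5*t) + exp(-5*t), t*exp(-5*t)]
  [-9*t*exp(-5*t), -3*t*exp(-5*t) + exp(-5*t)]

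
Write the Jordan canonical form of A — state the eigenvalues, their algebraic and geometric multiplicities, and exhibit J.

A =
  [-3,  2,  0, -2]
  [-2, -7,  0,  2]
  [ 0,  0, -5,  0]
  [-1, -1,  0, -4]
J_1(-5) ⊕ J_1(-5) ⊕ J_1(-5) ⊕ J_1(-4)

The characteristic polynomial is
  det(x·I − A) = x^4 + 19*x^3 + 135*x^2 + 425*x + 500 = (x + 4)*(x + 5)^3

Eigenvalues and multiplicities (the geometric multiplicity of λ is n − rank(A − λI), which equals the number of Jordan blocks for λ):
  λ = -5: algebraic multiplicity = 3, geometric multiplicity = 3
  λ = -4: algebraic multiplicity = 1, geometric multiplicity = 1

Determining the block sizes for each eigenvalue:
  λ = -5: gm = am = 3, so every block has size 1 → block sizes [1, 1, 1]
  λ = -4: one block (gm = 1), so the single block has size am = 1 → block sizes [1]

Assembling the blocks gives a Jordan form
J =
  [-5,  0,  0,  0]
  [ 0, -5,  0,  0]
  [ 0,  0, -5,  0]
  [ 0,  0,  0, -4]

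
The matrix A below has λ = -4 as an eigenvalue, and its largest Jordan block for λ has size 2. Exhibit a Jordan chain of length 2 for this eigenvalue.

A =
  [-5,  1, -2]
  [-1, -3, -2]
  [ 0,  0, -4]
A Jordan chain for λ = -4 of length 2:
v_1 = (-1, -1, 0)ᵀ
v_2 = (1, 0, 0)ᵀ

Let N = A − (-4)·I. We want v_2 with N^2 v_2 = 0 but N^1 v_2 ≠ 0; then v_{j-1} := N · v_j for j = 2, …, 2.

Pick v_2 = (1, 0, 0)ᵀ.
Then v_1 = N · v_2 = (-1, -1, 0)ᵀ.

Sanity check: (A − (-4)·I) v_1 = (0, 0, 0)ᵀ = 0. ✓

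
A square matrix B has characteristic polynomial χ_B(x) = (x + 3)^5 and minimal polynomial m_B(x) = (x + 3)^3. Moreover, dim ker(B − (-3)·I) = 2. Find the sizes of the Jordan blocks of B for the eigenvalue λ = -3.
Block sizes for λ = -3: [3, 2]

Step 1 — from the characteristic polynomial, algebraic multiplicity of λ = -3 is 5. From dim ker(B − (-3)·I) = 2, there are exactly 2 Jordan blocks for λ = -3.
Step 2 — from the minimal polynomial, the factor (x + 3)^3 tells us the largest block for λ = -3 has size 3.
Step 3 — with total size 5, 2 blocks, and largest block 3, the block sizes (in nonincreasing order) are [3, 2].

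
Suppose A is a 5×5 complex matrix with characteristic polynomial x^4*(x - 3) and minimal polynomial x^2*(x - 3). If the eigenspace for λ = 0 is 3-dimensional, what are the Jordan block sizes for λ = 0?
Block sizes for λ = 0: [2, 1, 1]

Step 1 — from the characteristic polynomial, algebraic multiplicity of λ = 0 is 4. From dim ker(A − (0)·I) = 3, there are exactly 3 Jordan blocks for λ = 0.
Step 2 — from the minimal polynomial, the factor (x − 0)^2 tells us the largest block for λ = 0 has size 2.
Step 3 — with total size 4, 3 blocks, and largest block 2, the block sizes (in nonincreasing order) are [2, 1, 1].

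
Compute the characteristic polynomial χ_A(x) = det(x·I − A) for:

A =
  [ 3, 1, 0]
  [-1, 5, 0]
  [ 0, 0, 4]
x^3 - 12*x^2 + 48*x - 64

Expanding det(x·I − A) (e.g. by cofactor expansion or by noting that A is similar to its Jordan form J, which has the same characteristic polynomial as A) gives
  χ_A(x) = x^3 - 12*x^2 + 48*x - 64
which factors as (x - 4)^3. The eigenvalues (with algebraic multiplicities) are λ = 4 with multiplicity 3.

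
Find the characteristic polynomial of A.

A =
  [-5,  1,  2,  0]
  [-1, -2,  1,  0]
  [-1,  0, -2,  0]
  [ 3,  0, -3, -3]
x^4 + 12*x^3 + 54*x^2 + 108*x + 81

Expanding det(x·I − A) (e.g. by cofactor expansion or by noting that A is similar to its Jordan form J, which has the same characteristic polynomial as A) gives
  χ_A(x) = x^4 + 12*x^3 + 54*x^2 + 108*x + 81
which factors as (x + 3)^4. The eigenvalues (with algebraic multiplicities) are λ = -3 with multiplicity 4.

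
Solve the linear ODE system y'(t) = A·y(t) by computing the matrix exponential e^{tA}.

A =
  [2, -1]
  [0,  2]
e^{tA} =
  [exp(2*t), -t*exp(2*t)]
  [0, exp(2*t)]

Strategy: write A = P · J · P⁻¹ where J is a Jordan canonical form, so e^{tA} = P · e^{tJ} · P⁻¹, and e^{tJ} can be computed block-by-block.

A has Jordan form
J =
  [2, 1]
  [0, 2]
(up to reordering of blocks).

Per-block formulas:
  For a 2×2 Jordan block J_2(2): exp(t · J_2(2)) = e^(2t)·(I + t·N), where N is the 2×2 nilpotent shift.

After assembling e^{tJ} and conjugating by P, we get:

e^{tA} =
  [exp(2*t), -t*exp(2*t)]
  [0, exp(2*t)]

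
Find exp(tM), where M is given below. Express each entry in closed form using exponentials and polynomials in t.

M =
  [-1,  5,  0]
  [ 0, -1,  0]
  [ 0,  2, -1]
e^{tM} =
  [exp(-t), 5*t*exp(-t), 0]
  [0, exp(-t), 0]
  [0, 2*t*exp(-t), exp(-t)]

Strategy: write M = P · J · P⁻¹ where J is a Jordan canonical form, so e^{tM} = P · e^{tJ} · P⁻¹, and e^{tJ} can be computed block-by-block.

M has Jordan form
J =
  [-1,  1,  0]
  [ 0, -1,  0]
  [ 0,  0, -1]
(up to reordering of blocks).

Per-block formulas:
  For a 1×1 block at λ = -1: exp(t · [-1]) = [e^(-1t)].
  For a 2×2 Jordan block J_2(-1): exp(t · J_2(-1)) = e^(-1t)·(I + t·N), where N is the 2×2 nilpotent shift.

After assembling e^{tJ} and conjugating by P, we get:

e^{tM} =
  [exp(-t), 5*t*exp(-t), 0]
  [0, exp(-t), 0]
  [0, 2*t*exp(-t), exp(-t)]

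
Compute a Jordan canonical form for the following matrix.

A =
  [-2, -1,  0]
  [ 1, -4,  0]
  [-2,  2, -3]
J_2(-3) ⊕ J_1(-3)

The characteristic polynomial is
  det(x·I − A) = x^3 + 9*x^2 + 27*x + 27 = (x + 3)^3

Eigenvalues and multiplicities (the geometric multiplicity of λ is n − rank(A − λI), which equals the number of Jordan blocks for λ):
  λ = -3: algebraic multiplicity = 3, geometric multiplicity = 2

Determining the block sizes for each eigenvalue:
  λ = -3: 2 blocks summing to 3 forces exactly one block of size 2 and the rest size 1 → block sizes [2, 1]

Assembling the blocks gives a Jordan form
J =
  [-3,  1,  0]
  [ 0, -3,  0]
  [ 0,  0, -3]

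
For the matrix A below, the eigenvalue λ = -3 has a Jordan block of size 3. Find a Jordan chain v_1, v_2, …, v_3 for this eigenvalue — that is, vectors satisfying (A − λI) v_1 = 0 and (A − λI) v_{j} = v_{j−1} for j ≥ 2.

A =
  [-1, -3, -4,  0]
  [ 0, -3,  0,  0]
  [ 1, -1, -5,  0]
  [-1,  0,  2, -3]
A Jordan chain for λ = -3 of length 3:
v_1 = (-2, 0, -1, 1)ᵀ
v_2 = (-3, 0, -1, 0)ᵀ
v_3 = (0, 1, 0, 0)ᵀ

Let N = A − (-3)·I. We want v_3 with N^3 v_3 = 0 but N^2 v_3 ≠ 0; then v_{j-1} := N · v_j for j = 3, …, 2.

Pick v_3 = (0, 1, 0, 0)ᵀ.
Then v_2 = N · v_3 = (-3, 0, -1, 0)ᵀ.
Then v_1 = N · v_2 = (-2, 0, -1, 1)ᵀ.

Sanity check: (A − (-3)·I) v_1 = (0, 0, 0, 0)ᵀ = 0. ✓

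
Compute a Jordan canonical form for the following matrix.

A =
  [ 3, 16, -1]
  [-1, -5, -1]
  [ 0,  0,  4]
J_2(-1) ⊕ J_1(4)

The characteristic polynomial is
  det(x·I − A) = x^3 - 2*x^2 - 7*x - 4 = (x - 4)*(x + 1)^2

Eigenvalues and multiplicities (the geometric multiplicity of λ is n − rank(A − λI), which equals the number of Jordan blocks for λ):
  λ = -1: algebraic multiplicity = 2, geometric multiplicity = 1
  λ = 4: algebraic multiplicity = 1, geometric multiplicity = 1

Determining the block sizes for each eigenvalue:
  λ = -1: one block (gm = 1), so the single block has size am = 2 → block sizes [2]
  λ = 4: one block (gm = 1), so the single block has size am = 1 → block sizes [1]

Assembling the blocks gives a Jordan form
J =
  [-1,  1, 0]
  [ 0, -1, 0]
  [ 0,  0, 4]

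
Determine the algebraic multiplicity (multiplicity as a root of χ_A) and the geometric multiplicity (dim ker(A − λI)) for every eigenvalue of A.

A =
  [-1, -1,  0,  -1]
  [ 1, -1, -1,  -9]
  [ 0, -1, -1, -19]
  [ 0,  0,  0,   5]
λ = -1: alg = 3, geom = 1; λ = 5: alg = 1, geom = 1

Step 1 — factor the characteristic polynomial to read off the algebraic multiplicities:
  χ_A(x) = (x - 5)*(x + 1)^3

Step 2 — compute geometric multiplicities via the rank-nullity identity g(λ) = n − rank(A − λI):
  rank(A − (-1)·I) = 3, so dim ker(A − (-1)·I) = n − 3 = 1
  rank(A − (5)·I) = 3, so dim ker(A − (5)·I) = n − 3 = 1

Summary:
  λ = -1: algebraic multiplicity = 3, geometric multiplicity = 1
  λ = 5: algebraic multiplicity = 1, geometric multiplicity = 1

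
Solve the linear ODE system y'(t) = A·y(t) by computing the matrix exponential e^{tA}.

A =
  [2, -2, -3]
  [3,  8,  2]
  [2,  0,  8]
e^{tA} =
  [2*t^2*exp(6*t) - 4*t*exp(6*t) + exp(6*t), 2*t^2*exp(6*t) - 2*t*exp(6*t), t^2*exp(6*t) - 3*t*exp(6*t)]
  [-t^2*exp(6*t) + 3*t*exp(6*t), -t^2*exp(6*t) + 2*t*exp(6*t) + exp(6*t), -t^2*exp(6*t)/2 + 2*t*exp(6*t)]
  [-2*t^2*exp(6*t) + 2*t*exp(6*t), -2*t^2*exp(6*t), -t^2*exp(6*t) + 2*t*exp(6*t) + exp(6*t)]

Strategy: write A = P · J · P⁻¹ where J is a Jordan canonical form, so e^{tA} = P · e^{tJ} · P⁻¹, and e^{tJ} can be computed block-by-block.

A has Jordan form
J =
  [6, 1, 0]
  [0, 6, 1]
  [0, 0, 6]
(up to reordering of blocks).

Per-block formulas:
  For a 3×3 Jordan block J_3(6): exp(t · J_3(6)) = e^(6t)·(I + t·N + (t^2/2)·N^2), where N is the 3×3 nilpotent shift.

After assembling e^{tJ} and conjugating by P, we get:

e^{tA} =
  [2*t^2*exp(6*t) - 4*t*exp(6*t) + exp(6*t), 2*t^2*exp(6*t) - 2*t*exp(6*t), t^2*exp(6*t) - 3*t*exp(6*t)]
  [-t^2*exp(6*t) + 3*t*exp(6*t), -t^2*exp(6*t) + 2*t*exp(6*t) + exp(6*t), -t^2*exp(6*t)/2 + 2*t*exp(6*t)]
  [-2*t^2*exp(6*t) + 2*t*exp(6*t), -2*t^2*exp(6*t), -t^2*exp(6*t) + 2*t*exp(6*t) + exp(6*t)]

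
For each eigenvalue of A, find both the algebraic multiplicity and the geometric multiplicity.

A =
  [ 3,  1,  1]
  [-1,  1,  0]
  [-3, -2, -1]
λ = 1: alg = 3, geom = 1

Step 1 — factor the characteristic polynomial to read off the algebraic multiplicities:
  χ_A(x) = (x - 1)^3

Step 2 — compute geometric multiplicities via the rank-nullity identity g(λ) = n − rank(A − λI):
  rank(A − (1)·I) = 2, so dim ker(A − (1)·I) = n − 2 = 1

Summary:
  λ = 1: algebraic multiplicity = 3, geometric multiplicity = 1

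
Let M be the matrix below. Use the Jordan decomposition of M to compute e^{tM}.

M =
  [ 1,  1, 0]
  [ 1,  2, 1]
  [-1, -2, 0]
e^{tM} =
  [t^2*exp(t)/2 + exp(t), t^2*exp(t)/2 + t*exp(t), t^2*exp(t)/2]
  [t*exp(t), t*exp(t) + exp(t), t*exp(t)]
  [-t^2*exp(t)/2 - t*exp(t), -t^2*exp(t)/2 - 2*t*exp(t), -t^2*exp(t)/2 - t*exp(t) + exp(t)]

Strategy: write M = P · J · P⁻¹ where J is a Jordan canonical form, so e^{tM} = P · e^{tJ} · P⁻¹, and e^{tJ} can be computed block-by-block.

M has Jordan form
J =
  [1, 1, 0]
  [0, 1, 1]
  [0, 0, 1]
(up to reordering of blocks).

Per-block formulas:
  For a 3×3 Jordan block J_3(1): exp(t · J_3(1)) = e^(1t)·(I + t·N + (t^2/2)·N^2), where N is the 3×3 nilpotent shift.

After assembling e^{tJ} and conjugating by P, we get:

e^{tM} =
  [t^2*exp(t)/2 + exp(t), t^2*exp(t)/2 + t*exp(t), t^2*exp(t)/2]
  [t*exp(t), t*exp(t) + exp(t), t*exp(t)]
  [-t^2*exp(t)/2 - t*exp(t), -t^2*exp(t)/2 - 2*t*exp(t), -t^2*exp(t)/2 - t*exp(t) + exp(t)]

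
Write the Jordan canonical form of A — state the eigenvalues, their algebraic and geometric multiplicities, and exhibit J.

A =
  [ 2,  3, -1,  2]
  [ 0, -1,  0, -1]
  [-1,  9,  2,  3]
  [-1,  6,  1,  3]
J_2(1) ⊕ J_2(2)

The characteristic polynomial is
  det(x·I − A) = x^4 - 6*x^3 + 13*x^2 - 12*x + 4 = (x - 2)^2*(x - 1)^2

Eigenvalues and multiplicities (the geometric multiplicity of λ is n − rank(A − λI), which equals the number of Jordan blocks for λ):
  λ = 1: algebraic multiplicity = 2, geometric multiplicity = 1
  λ = 2: algebraic multiplicity = 2, geometric multiplicity = 1

Determining the block sizes for each eigenvalue:
  λ = 1: one block (gm = 1), so the single block has size am = 2 → block sizes [2]
  λ = 2: one block (gm = 1), so the single block has size am = 2 → block sizes [2]

Assembling the blocks gives a Jordan form
J =
  [1, 1, 0, 0]
  [0, 1, 0, 0]
  [0, 0, 2, 1]
  [0, 0, 0, 2]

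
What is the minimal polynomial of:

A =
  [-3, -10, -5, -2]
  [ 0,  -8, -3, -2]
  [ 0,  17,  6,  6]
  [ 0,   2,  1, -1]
x^4 + 6*x^3 + 12*x^2 + 10*x + 3

The characteristic polynomial is χ_A(x) = (x + 1)^3*(x + 3), so the eigenvalues are known. The minimal polynomial is
  m_A(x) = Π_λ (x − λ)^{k_λ}
where k_λ is the size of the *largest* Jordan block for λ (equivalently, the smallest k with (A − λI)^k v = 0 for every generalised eigenvector v of λ).

  λ = -3: largest Jordan block has size 1, contributing (x + 3)
  λ = -1: largest Jordan block has size 3, contributing (x + 1)^3

So m_A(x) = (x + 1)^3*(x + 3) = x^4 + 6*x^3 + 12*x^2 + 10*x + 3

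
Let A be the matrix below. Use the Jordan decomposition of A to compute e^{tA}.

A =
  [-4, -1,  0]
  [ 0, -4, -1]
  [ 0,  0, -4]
e^{tA} =
  [exp(-4*t), -t*exp(-4*t), t^2*exp(-4*t)/2]
  [0, exp(-4*t), -t*exp(-4*t)]
  [0, 0, exp(-4*t)]

Strategy: write A = P · J · P⁻¹ where J is a Jordan canonical form, so e^{tA} = P · e^{tJ} · P⁻¹, and e^{tJ} can be computed block-by-block.

A has Jordan form
J =
  [-4,  1,  0]
  [ 0, -4,  1]
  [ 0,  0, -4]
(up to reordering of blocks).

Per-block formulas:
  For a 3×3 Jordan block J_3(-4): exp(t · J_3(-4)) = e^(-4t)·(I + t·N + (t^2/2)·N^2), where N is the 3×3 nilpotent shift.

After assembling e^{tJ} and conjugating by P, we get:

e^{tA} =
  [exp(-4*t), -t*exp(-4*t), t^2*exp(-4*t)/2]
  [0, exp(-4*t), -t*exp(-4*t)]
  [0, 0, exp(-4*t)]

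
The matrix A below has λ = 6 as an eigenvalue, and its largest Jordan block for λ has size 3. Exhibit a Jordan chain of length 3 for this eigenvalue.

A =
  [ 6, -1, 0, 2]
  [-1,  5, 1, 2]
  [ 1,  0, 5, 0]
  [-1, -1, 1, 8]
A Jordan chain for λ = 6 of length 3:
v_1 = (-1, 0, -1, 0)ᵀ
v_2 = (0, -1, 1, -1)ᵀ
v_3 = (1, 0, 0, 0)ᵀ

Let N = A − (6)·I. We want v_3 with N^3 v_3 = 0 but N^2 v_3 ≠ 0; then v_{j-1} := N · v_j for j = 3, …, 2.

Pick v_3 = (1, 0, 0, 0)ᵀ.
Then v_2 = N · v_3 = (0, -1, 1, -1)ᵀ.
Then v_1 = N · v_2 = (-1, 0, -1, 0)ᵀ.

Sanity check: (A − (6)·I) v_1 = (0, 0, 0, 0)ᵀ = 0. ✓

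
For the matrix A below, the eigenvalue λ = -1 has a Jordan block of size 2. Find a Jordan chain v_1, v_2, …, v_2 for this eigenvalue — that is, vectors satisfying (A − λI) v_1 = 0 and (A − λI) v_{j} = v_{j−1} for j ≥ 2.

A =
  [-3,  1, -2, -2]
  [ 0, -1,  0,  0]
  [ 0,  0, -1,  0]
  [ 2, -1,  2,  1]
A Jordan chain for λ = -1 of length 2:
v_1 = (-2, 0, 0, 2)ᵀ
v_2 = (1, 0, 0, 0)ᵀ

Let N = A − (-1)·I. We want v_2 with N^2 v_2 = 0 but N^1 v_2 ≠ 0; then v_{j-1} := N · v_j for j = 2, …, 2.

Pick v_2 = (1, 0, 0, 0)ᵀ.
Then v_1 = N · v_2 = (-2, 0, 0, 2)ᵀ.

Sanity check: (A − (-1)·I) v_1 = (0, 0, 0, 0)ᵀ = 0. ✓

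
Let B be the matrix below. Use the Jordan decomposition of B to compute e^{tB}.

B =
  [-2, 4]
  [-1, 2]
e^{tB} =
  [1 - 2*t, 4*t]
  [-t, 2*t + 1]

Strategy: write B = P · J · P⁻¹ where J is a Jordan canonical form, so e^{tB} = P · e^{tJ} · P⁻¹, and e^{tJ} can be computed block-by-block.

B has Jordan form
J =
  [0, 1]
  [0, 0]
(up to reordering of blocks).

Per-block formulas:
  For a 2×2 Jordan block J_2(0): exp(t · J_2(0)) = e^(0t)·(I + t·N), where N is the 2×2 nilpotent shift.

After assembling e^{tJ} and conjugating by P, we get:

e^{tB} =
  [1 - 2*t, 4*t]
  [-t, 2*t + 1]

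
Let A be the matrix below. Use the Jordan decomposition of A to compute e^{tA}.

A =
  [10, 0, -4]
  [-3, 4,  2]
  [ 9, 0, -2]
e^{tA} =
  [6*t*exp(4*t) + exp(4*t), 0, -4*t*exp(4*t)]
  [-3*t*exp(4*t), exp(4*t), 2*t*exp(4*t)]
  [9*t*exp(4*t), 0, -6*t*exp(4*t) + exp(4*t)]

Strategy: write A = P · J · P⁻¹ where J is a Jordan canonical form, so e^{tA} = P · e^{tJ} · P⁻¹, and e^{tJ} can be computed block-by-block.

A has Jordan form
J =
  [4, 1, 0]
  [0, 4, 0]
  [0, 0, 4]
(up to reordering of blocks).

Per-block formulas:
  For a 1×1 block at λ = 4: exp(t · [4]) = [e^(4t)].
  For a 2×2 Jordan block J_2(4): exp(t · J_2(4)) = e^(4t)·(I + t·N), where N is the 2×2 nilpotent shift.

After assembling e^{tJ} and conjugating by P, we get:

e^{tA} =
  [6*t*exp(4*t) + exp(4*t), 0, -4*t*exp(4*t)]
  [-3*t*exp(4*t), exp(4*t), 2*t*exp(4*t)]
  [9*t*exp(4*t), 0, -6*t*exp(4*t) + exp(4*t)]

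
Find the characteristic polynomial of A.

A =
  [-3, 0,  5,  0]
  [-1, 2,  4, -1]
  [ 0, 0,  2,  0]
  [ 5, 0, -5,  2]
x^4 - 3*x^3 - 6*x^2 + 28*x - 24

Expanding det(x·I − A) (e.g. by cofactor expansion or by noting that A is similar to its Jordan form J, which has the same characteristic polynomial as A) gives
  χ_A(x) = x^4 - 3*x^3 - 6*x^2 + 28*x - 24
which factors as (x - 2)^3*(x + 3). The eigenvalues (with algebraic multiplicities) are λ = -3 with multiplicity 1, λ = 2 with multiplicity 3.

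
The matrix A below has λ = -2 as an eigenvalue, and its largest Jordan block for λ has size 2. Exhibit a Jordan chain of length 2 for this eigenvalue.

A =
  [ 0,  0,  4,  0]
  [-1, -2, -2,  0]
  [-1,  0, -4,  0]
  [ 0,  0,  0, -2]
A Jordan chain for λ = -2 of length 2:
v_1 = (2, -1, -1, 0)ᵀ
v_2 = (1, 0, 0, 0)ᵀ

Let N = A − (-2)·I. We want v_2 with N^2 v_2 = 0 but N^1 v_2 ≠ 0; then v_{j-1} := N · v_j for j = 2, …, 2.

Pick v_2 = (1, 0, 0, 0)ᵀ.
Then v_1 = N · v_2 = (2, -1, -1, 0)ᵀ.

Sanity check: (A − (-2)·I) v_1 = (0, 0, 0, 0)ᵀ = 0. ✓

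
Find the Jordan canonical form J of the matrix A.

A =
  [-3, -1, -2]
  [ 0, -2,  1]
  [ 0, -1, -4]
J_3(-3)

The characteristic polynomial is
  det(x·I − A) = x^3 + 9*x^2 + 27*x + 27 = (x + 3)^3

Eigenvalues and multiplicities (the geometric multiplicity of λ is n − rank(A − λI), which equals the number of Jordan blocks for λ):
  λ = -3: algebraic multiplicity = 3, geometric multiplicity = 1

Determining the block sizes for each eigenvalue:
  λ = -3: one block (gm = 1), so the single block has size am = 3 → block sizes [3]

Assembling the blocks gives a Jordan form
J =
  [-3,  1,  0]
  [ 0, -3,  1]
  [ 0,  0, -3]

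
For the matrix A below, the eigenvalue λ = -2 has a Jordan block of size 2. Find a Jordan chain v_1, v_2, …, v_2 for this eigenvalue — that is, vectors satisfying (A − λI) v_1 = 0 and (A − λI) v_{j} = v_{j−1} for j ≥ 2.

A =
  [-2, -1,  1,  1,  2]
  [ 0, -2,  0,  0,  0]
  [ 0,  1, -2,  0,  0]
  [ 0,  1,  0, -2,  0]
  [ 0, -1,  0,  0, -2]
A Jordan chain for λ = -2 of length 2:
v_1 = (-1, 0, 1, 1, -1)ᵀ
v_2 = (0, 1, 0, 0, 0)ᵀ

Let N = A − (-2)·I. We want v_2 with N^2 v_2 = 0 but N^1 v_2 ≠ 0; then v_{j-1} := N · v_j for j = 2, …, 2.

Pick v_2 = (0, 1, 0, 0, 0)ᵀ.
Then v_1 = N · v_2 = (-1, 0, 1, 1, -1)ᵀ.

Sanity check: (A − (-2)·I) v_1 = (0, 0, 0, 0, 0)ᵀ = 0. ✓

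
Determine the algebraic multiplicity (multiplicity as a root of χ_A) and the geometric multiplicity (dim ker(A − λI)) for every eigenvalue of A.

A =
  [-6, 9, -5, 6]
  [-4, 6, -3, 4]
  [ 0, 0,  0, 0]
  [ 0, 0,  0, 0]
λ = 0: alg = 4, geom = 2

Step 1 — factor the characteristic polynomial to read off the algebraic multiplicities:
  χ_A(x) = x^4

Step 2 — compute geometric multiplicities via the rank-nullity identity g(λ) = n − rank(A − λI):
  rank(A − (0)·I) = 2, so dim ker(A − (0)·I) = n − 2 = 2

Summary:
  λ = 0: algebraic multiplicity = 4, geometric multiplicity = 2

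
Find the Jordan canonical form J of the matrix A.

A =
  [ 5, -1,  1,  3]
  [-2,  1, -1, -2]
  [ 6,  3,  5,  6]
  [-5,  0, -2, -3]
J_3(2) ⊕ J_1(2)

The characteristic polynomial is
  det(x·I − A) = x^4 - 8*x^3 + 24*x^2 - 32*x + 16 = (x - 2)^4

Eigenvalues and multiplicities (the geometric multiplicity of λ is n − rank(A − λI), which equals the number of Jordan blocks for λ):
  λ = 2: algebraic multiplicity = 4, geometric multiplicity = 2

Determining the block sizes for each eigenvalue:
  λ = 2: with am = 4 and gm = 2, the partition is not yet determined (e.g. several partitions of 4 into 2 parts exist). Let N = A − (2)·I. Computing rank(N^1) = 2, rank(N^2) = 1, rank(N^3) = 0; the number of blocks of size ≥ j is rank(N^{j−1}) − rank(N^j), giving [2, 1, 1]. So we have 1 block(s) of size 3, 1 block(s) of size 1 → block sizes [3, 1]

Assembling the blocks gives a Jordan form
J =
  [2, 1, 0, 0]
  [0, 2, 1, 0]
  [0, 0, 2, 0]
  [0, 0, 0, 2]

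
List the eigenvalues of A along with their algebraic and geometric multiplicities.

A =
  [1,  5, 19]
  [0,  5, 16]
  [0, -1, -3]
λ = 1: alg = 3, geom = 1

Step 1 — factor the characteristic polynomial to read off the algebraic multiplicities:
  χ_A(x) = (x - 1)^3

Step 2 — compute geometric multiplicities via the rank-nullity identity g(λ) = n − rank(A − λI):
  rank(A − (1)·I) = 2, so dim ker(A − (1)·I) = n − 2 = 1

Summary:
  λ = 1: algebraic multiplicity = 3, geometric multiplicity = 1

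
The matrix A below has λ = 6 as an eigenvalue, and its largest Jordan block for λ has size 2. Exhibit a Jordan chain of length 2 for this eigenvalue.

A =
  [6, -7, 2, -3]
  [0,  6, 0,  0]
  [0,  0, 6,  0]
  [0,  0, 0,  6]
A Jordan chain for λ = 6 of length 2:
v_1 = (-7, 0, 0, 0)ᵀ
v_2 = (0, 1, 0, 0)ᵀ

Let N = A − (6)·I. We want v_2 with N^2 v_2 = 0 but N^1 v_2 ≠ 0; then v_{j-1} := N · v_j for j = 2, …, 2.

Pick v_2 = (0, 1, 0, 0)ᵀ.
Then v_1 = N · v_2 = (-7, 0, 0, 0)ᵀ.

Sanity check: (A − (6)·I) v_1 = (0, 0, 0, 0)ᵀ = 0. ✓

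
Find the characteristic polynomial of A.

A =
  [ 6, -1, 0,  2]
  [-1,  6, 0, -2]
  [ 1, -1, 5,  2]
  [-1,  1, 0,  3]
x^4 - 20*x^3 + 150*x^2 - 500*x + 625

Expanding det(x·I − A) (e.g. by cofactor expansion or by noting that A is similar to its Jordan form J, which has the same characteristic polynomial as A) gives
  χ_A(x) = x^4 - 20*x^3 + 150*x^2 - 500*x + 625
which factors as (x - 5)^4. The eigenvalues (with algebraic multiplicities) are λ = 5 with multiplicity 4.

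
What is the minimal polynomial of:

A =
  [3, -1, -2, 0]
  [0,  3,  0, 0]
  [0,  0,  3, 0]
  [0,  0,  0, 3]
x^2 - 6*x + 9

The characteristic polynomial is χ_A(x) = (x - 3)^4, so the eigenvalues are known. The minimal polynomial is
  m_A(x) = Π_λ (x − λ)^{k_λ}
where k_λ is the size of the *largest* Jordan block for λ (equivalently, the smallest k with (A − λI)^k v = 0 for every generalised eigenvector v of λ).

  λ = 3: largest Jordan block has size 2, contributing (x − 3)^2

So m_A(x) = (x - 3)^2 = x^2 - 6*x + 9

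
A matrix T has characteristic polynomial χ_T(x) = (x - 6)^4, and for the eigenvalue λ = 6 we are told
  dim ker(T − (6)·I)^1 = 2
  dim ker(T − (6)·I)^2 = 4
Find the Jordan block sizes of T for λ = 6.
Block sizes for λ = 6: [2, 2]

From the dimensions of kernels of powers, the number of Jordan blocks of size at least j is d_j − d_{j−1} where d_j = dim ker(N^j) (with d_0 = 0). Computing the differences gives [2, 2].
The number of blocks of size exactly k is (#blocks of size ≥ k) − (#blocks of size ≥ k + 1), so the partition is: 2 block(s) of size 2.
In nonincreasing order the block sizes are [2, 2].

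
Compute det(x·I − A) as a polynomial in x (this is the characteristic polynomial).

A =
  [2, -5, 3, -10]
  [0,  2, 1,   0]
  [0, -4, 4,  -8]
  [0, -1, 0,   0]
x^4 - 8*x^3 + 24*x^2 - 32*x + 16

Expanding det(x·I − A) (e.g. by cofactor expansion or by noting that A is similar to its Jordan form J, which has the same characteristic polynomial as A) gives
  χ_A(x) = x^4 - 8*x^3 + 24*x^2 - 32*x + 16
which factors as (x - 2)^4. The eigenvalues (with algebraic multiplicities) are λ = 2 with multiplicity 4.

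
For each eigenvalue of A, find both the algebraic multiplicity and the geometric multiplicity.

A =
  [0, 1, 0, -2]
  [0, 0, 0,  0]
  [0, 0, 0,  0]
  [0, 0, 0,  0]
λ = 0: alg = 4, geom = 3

Step 1 — factor the characteristic polynomial to read off the algebraic multiplicities:
  χ_A(x) = x^4

Step 2 — compute geometric multiplicities via the rank-nullity identity g(λ) = n − rank(A − λI):
  rank(A − (0)·I) = 1, so dim ker(A − (0)·I) = n − 1 = 3

Summary:
  λ = 0: algebraic multiplicity = 4, geometric multiplicity = 3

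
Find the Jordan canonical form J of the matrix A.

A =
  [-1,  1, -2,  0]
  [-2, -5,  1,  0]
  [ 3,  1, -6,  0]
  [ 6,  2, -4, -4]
J_3(-4) ⊕ J_1(-4)

The characteristic polynomial is
  det(x·I − A) = x^4 + 16*x^3 + 96*x^2 + 256*x + 256 = (x + 4)^4

Eigenvalues and multiplicities (the geometric multiplicity of λ is n − rank(A − λI), which equals the number of Jordan blocks for λ):
  λ = -4: algebraic multiplicity = 4, geometric multiplicity = 2

Determining the block sizes for each eigenvalue:
  λ = -4: with am = 4 and gm = 2, the partition is not yet determined (e.g. several partitions of 4 into 2 parts exist). Let N = A − (-4)·I. Computing rank(N^1) = 2, rank(N^2) = 1, rank(N^3) = 0; the number of blocks of size ≥ j is rank(N^{j−1}) − rank(N^j), giving [2, 1, 1]. So we have 1 block(s) of size 3, 1 block(s) of size 1 → block sizes [3, 1]

Assembling the blocks gives a Jordan form
J =
  [-4,  1,  0,  0]
  [ 0, -4,  1,  0]
  [ 0,  0, -4,  0]
  [ 0,  0,  0, -4]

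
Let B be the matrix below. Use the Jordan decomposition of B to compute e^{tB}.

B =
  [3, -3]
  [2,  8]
e^{tB} =
  [-2*exp(6*t) + 3*exp(5*t), -3*exp(6*t) + 3*exp(5*t)]
  [2*exp(6*t) - 2*exp(5*t), 3*exp(6*t) - 2*exp(5*t)]

Strategy: write B = P · J · P⁻¹ where J is a Jordan canonical form, so e^{tB} = P · e^{tJ} · P⁻¹, and e^{tJ} can be computed block-by-block.

B has Jordan form
J =
  [5, 0]
  [0, 6]
(up to reordering of blocks).

Per-block formulas:
  For a 1×1 block at λ = 6: exp(t · [6]) = [e^(6t)].
  For a 1×1 block at λ = 5: exp(t · [5]) = [e^(5t)].

After assembling e^{tJ} and conjugating by P, we get:

e^{tB} =
  [-2*exp(6*t) + 3*exp(5*t), -3*exp(6*t) + 3*exp(5*t)]
  [2*exp(6*t) - 2*exp(5*t), 3*exp(6*t) - 2*exp(5*t)]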